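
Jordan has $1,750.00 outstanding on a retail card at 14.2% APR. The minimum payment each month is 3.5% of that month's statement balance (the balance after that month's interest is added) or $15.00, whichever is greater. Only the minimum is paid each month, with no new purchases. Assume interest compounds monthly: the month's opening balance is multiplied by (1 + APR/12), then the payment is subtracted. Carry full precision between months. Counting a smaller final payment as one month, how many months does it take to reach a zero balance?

Monthly rate r = 14.2%/12 = 1.18333% = 0.0118333.
While 3.5% of the post-interest balance exceeds $15.00, each month B ← (B·(1+r))·(1 − 0.035), i.e. B shrinks by the factor (1+r)·0.965 = 0.97642.
This holds for months 1–60. Entering month 61 the balance is $418.04; 3.5% of the post-interest balance is now below $15.00, so the flat $15.00 minimum applies from here.
From month 61 a fixed $15.00 at rate r clears $418.04 in 35 more payments. Total: 60 + 35 = 95 months.

95 months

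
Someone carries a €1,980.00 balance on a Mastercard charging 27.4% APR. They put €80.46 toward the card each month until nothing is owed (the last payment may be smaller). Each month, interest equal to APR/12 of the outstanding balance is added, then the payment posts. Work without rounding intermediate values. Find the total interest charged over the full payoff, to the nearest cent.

Monthly rate r = 27.4%/12 = 2.28333% = 0.0228333.
Payoff takes n = ⌈−ln(1 − rB₀/P)/ln(1+r)⌉ = ⌈36.555⌉ = 37 payments; the last is €44.91.
Total paid = 36·€80.46 + €44.91 = €2,941.47.
Total interest = total paid − principal = €2,941.47 − €1,980.00 = €961.47.

€961.47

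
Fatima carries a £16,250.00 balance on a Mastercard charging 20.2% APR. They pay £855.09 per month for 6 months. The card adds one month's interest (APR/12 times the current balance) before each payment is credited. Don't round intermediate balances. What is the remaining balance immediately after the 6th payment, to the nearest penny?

Monthly rate r = 20.2%/12 = 1.68333% = 0.0168333.
Each month: B ← B·(1+r) − £855.09.
Month 1: interest £273.54; balance after payment £15,668.45.
Month 2: interest £263.75; balance after payment £15,077.11.
Month 3: interest £253.80; balance after payment £14,475.82.
Month 4: interest £243.68; balance after payment £13,864.41.
Month 5: interest £233.38; balance after payment £13,242.70.
Month 6: interest £222.92; balance after payment £12,610.53.

£12,610.53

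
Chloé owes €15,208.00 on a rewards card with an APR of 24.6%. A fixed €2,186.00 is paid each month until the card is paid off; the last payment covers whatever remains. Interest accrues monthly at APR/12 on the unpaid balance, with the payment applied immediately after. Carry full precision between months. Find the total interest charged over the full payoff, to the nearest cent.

Monthly rate r = 24.6%/12 = 2.05% = 0.0205.
Payoff takes n = ⌈−ln(1 − rB₀/P)/ln(1+r)⌉ = ⌈7.583⌉ = 8 payments; the last is €1,279.04.
Total paid = 7·€2,186.00 + €1,279.04 = €16,581.04.
Total interest = total paid − principal = €16,581.04 − €15,208.00 = €1,373.04.

€1,373.04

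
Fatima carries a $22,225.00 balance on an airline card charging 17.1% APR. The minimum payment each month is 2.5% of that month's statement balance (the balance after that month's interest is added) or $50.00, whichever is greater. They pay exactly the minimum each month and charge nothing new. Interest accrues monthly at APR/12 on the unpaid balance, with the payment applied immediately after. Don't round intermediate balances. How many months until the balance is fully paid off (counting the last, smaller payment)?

Monthly rate r = 17.1%/12 = 1.425% = 0.01425.
While 2.5% of the post-interest balance exceeds $50.00, each month B ← (B·(1+r))·(1 − 0.025), i.e. B shrinks by the factor (1+r)·0.975 = 0.98889.
This holds for months 1–217. Entering month 218 the balance is $1,969.30; 2.5% of the post-interest balance is now below $50.00, so the flat $50.00 minimum applies from here.
From month 218 a fixed $50.00 at rate r clears $1,969.30 in 59 more payments. Total: 217 + 59 = 276 months.

276 months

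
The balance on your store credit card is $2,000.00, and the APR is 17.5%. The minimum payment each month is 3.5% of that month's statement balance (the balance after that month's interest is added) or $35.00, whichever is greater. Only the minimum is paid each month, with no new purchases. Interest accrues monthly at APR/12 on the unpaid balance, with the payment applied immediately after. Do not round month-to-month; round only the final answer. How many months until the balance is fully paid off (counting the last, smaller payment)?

Monthly rate r = 17.5%/12 = 1.45833% = 0.0145833.
While 3.5% of the post-interest balance exceeds $35.00, each month B ← (B·(1+r))·(1 − 0.035), i.e. B shrinks by the factor (1+r)·0.965 = 0.97907.
This holds for months 1–34. Entering month 35 the balance is $974.41; 3.5% of the post-interest balance is now below $35.00, so the flat $35.00 minimum applies from here.
From month 35 a fixed $35.00 at rate r clears $974.41 in 36 more payments. Total: 34 + 36 = 70 months.

70 months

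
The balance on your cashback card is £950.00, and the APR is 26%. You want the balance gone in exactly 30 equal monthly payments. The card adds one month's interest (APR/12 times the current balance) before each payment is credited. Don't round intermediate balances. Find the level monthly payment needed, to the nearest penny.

Monthly rate r = 26%/12 = 2.16667% = 0.0216667.
Level-payment amortization: P = B₀·r / (1 − (1+r)^(−n)) = 950.00·0.0216667 / (1 − 1.02167^(−30)).
Denominator 1 − (1+r)^(−30) = 0.474317795.
P = 20.5833 / 0.474317795 ≈ 43.40.

£43.40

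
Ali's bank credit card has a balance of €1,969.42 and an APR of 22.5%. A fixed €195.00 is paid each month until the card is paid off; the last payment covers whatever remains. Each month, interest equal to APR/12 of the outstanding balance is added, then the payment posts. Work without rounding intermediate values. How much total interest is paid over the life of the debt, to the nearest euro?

€235

Monthly rate r = 22.5%/12 = 1.875% = 0.01875.
Payoff takes n = ⌈−ln(1 − rB₀/P)/ln(1+r)⌉ = ⌈11.301⌉ = 12 payments; the last is €59.17.
Total paid = 11·€195.00 + €59.17 = €2,204.17.
Total interest = total paid − principal = €2,204.17 − €1,969.42 = €234.75.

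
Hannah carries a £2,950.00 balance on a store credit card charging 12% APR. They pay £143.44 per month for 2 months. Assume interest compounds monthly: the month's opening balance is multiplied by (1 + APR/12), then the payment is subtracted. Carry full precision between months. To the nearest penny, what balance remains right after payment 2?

£2,720.98

Monthly rate r = 12%/12 = 1% = 0.01.
Each month: B ← B·(1+r) − £143.44.
Month 1: interest £29.50; balance after payment £2,836.06.
Month 2: interest £28.36; balance after payment £2,720.98.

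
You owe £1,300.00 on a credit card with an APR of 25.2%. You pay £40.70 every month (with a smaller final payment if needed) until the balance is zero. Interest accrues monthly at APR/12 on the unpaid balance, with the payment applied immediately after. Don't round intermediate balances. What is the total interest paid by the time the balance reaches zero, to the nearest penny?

£875.81

Monthly rate r = 25.2%/12 = 2.1% = 0.021.
Payoff takes n = ⌈−ln(1 − rB₀/P)/ln(1+r)⌉ = ⌈53.457⌉ = 54 payments; the last is £18.71.
Total paid = 53·£40.70 + £18.71 = £2,175.81.
Total interest = total paid − principal = £2,175.81 − £1,300.00 = £875.81.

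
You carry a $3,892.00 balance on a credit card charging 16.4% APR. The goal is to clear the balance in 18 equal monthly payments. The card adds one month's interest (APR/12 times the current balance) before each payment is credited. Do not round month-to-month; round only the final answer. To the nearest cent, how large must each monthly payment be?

$245.37

Monthly rate r = 16.4%/12 = 1.36667% = 0.0136667.
Level-payment amortization: P = B₀·r / (1 − (1+r)^(−n)) = 3892.00·0.0136667 / (1 − 1.01367^(−18)).
Denominator 1 − (1+r)^(−18) = 0.216774133.
P = 53.1907 / 0.216774133 ≈ 245.37.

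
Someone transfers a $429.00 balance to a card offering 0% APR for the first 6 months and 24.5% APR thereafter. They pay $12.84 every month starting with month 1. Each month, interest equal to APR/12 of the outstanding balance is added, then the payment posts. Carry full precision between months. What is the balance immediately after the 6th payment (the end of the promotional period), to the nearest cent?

Promo months 1–6 at r₀ = 0%/12 = 0; months 7+ at r₁ = 24.5%/12 = 0.0204167.
After month 6 (no interest yet): B = $429.00 − 6·$12.84 = $351.96.

$351.96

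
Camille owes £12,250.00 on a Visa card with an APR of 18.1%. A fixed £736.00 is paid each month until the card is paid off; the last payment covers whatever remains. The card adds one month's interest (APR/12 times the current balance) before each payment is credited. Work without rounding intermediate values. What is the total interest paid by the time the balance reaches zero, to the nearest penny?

£1,963.10

Monthly rate r = 18.1%/12 = 1.50833% = 0.0150833.
Payoff takes n = ⌈−ln(1 − rB₀/P)/ln(1+r)⌉ = ⌈19.310⌉ = 20 payments; the last is £229.10.
Total paid = 19·£736.00 + £229.10 = £14,213.10.
Total interest = total paid − principal = £14,213.10 − £12,250.00 = £1,963.10.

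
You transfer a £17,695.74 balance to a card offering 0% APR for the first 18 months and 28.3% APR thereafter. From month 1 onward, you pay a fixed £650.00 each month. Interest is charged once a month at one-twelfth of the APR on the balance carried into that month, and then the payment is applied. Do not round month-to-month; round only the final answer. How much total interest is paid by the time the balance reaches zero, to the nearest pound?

Promo months 1–18 at r₀ = 0%/12 = 0; months 19+ at r₁ = 28.3%/12 = 0.0235833.
After month 18 (no interest yet): B = £17,695.74 − 18·£650.00 = £5,995.74.
Then at r₁ with £650.00/mo: n₂ = −ln(1 − r₁·B/P)/ln(1+r₁) ≈ 10.52 → 11 more payments.
Total paid = 28·£650.00 + £342.49 = £18,542.49; interest = £18,542.49 − £17,695.74 = £846.75.

£847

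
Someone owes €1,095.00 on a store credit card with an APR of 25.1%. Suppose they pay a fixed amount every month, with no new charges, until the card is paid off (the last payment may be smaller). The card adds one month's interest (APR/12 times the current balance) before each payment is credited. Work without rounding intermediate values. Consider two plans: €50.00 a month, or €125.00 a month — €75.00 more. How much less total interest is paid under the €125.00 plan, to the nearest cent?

€257.46

Monthly rate r = 25.1%/12 = 2.09167% = 0.0209167.
At €50.00/mo: n = ⌈−ln(1 − rB₀/P)/ln(1+r)⌉ = 30 payments (last €29.84); total interest = total paid − €1,095.00 = €384.84.
At €125.00/mo: 10 payments (last €97.38); total interest €127.38.
Interest saved = €384.84 − €127.38 = €257.46.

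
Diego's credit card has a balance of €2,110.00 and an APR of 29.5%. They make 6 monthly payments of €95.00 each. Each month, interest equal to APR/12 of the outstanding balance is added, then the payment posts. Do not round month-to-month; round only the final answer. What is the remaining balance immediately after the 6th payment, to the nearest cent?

Monthly rate r = 29.5%/12 = 2.45833% = 0.0245833.
Each month: B ← B·(1+r) − €95.00.
Month 1: interest €51.87; balance after payment €2,066.87.
Month 2: interest €50.81; balance after payment €2,022.68.
Month 3: interest €49.72; balance after payment €1,977.41.
Month 4: interest €48.61; balance after payment €1,931.02.
Month 5: interest €47.47; balance after payment €1,883.49.
Month 6: interest €46.30; balance after payment €1,834.79.

€1,834.79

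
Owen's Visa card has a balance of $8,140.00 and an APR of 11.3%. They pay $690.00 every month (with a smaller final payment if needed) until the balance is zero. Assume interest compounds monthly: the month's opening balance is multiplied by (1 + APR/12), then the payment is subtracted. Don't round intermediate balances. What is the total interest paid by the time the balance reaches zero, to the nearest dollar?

Monthly rate r = 11.3%/12 = 0.941667% = 0.00941667.
Payoff takes n = ⌈−ln(1 − rB₀/P)/ln(1+r)⌉ = ⌈12.564⌉ = 13 payments; the last is $390.04.
Total paid = 12·$690.00 + $390.04 = $8,670.04.
Total interest = total paid − principal = $8,670.04 − $8,140.00 = $530.04.

$530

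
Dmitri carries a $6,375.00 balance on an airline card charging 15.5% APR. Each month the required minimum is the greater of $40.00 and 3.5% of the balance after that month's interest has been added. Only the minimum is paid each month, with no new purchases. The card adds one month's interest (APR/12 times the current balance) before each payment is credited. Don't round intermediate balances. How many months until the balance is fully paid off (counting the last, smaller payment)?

112 months

Monthly rate r = 15.5%/12 = 1.29167% = 0.0129167.
While 3.5% of the post-interest balance exceeds $40.00, each month B ← (B·(1+r))·(1 − 0.035), i.e. B shrinks by the factor (1+r)·0.965 = 0.97746.
This holds for months 1–76. Entering month 77 the balance is $1,127.61; 3.5% of the post-interest balance is now below $40.00, so the flat $40.00 minimum applies from here.
From month 77 a fixed $40.00 at rate r clears $1,127.61 in 36 more payments. Total: 76 + 36 = 112 months.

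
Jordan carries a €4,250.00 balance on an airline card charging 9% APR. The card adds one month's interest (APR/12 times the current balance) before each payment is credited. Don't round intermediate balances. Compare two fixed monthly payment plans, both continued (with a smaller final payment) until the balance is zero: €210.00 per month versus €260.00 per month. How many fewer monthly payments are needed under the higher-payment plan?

Monthly rate r = 9%/12 = 0.75% = 0.0075.
At €210.00/mo: n = ⌈−ln(1 − rB₀/P)/ln(1+r)⌉ = 23 payments (last €6.70); total interest = total paid − €4,250.00 = €376.70.
At €260.00/mo: 18 payments (last €131.20); total interest €301.20.
Payments saved = 23 − 18 = 5.

5 fewer payments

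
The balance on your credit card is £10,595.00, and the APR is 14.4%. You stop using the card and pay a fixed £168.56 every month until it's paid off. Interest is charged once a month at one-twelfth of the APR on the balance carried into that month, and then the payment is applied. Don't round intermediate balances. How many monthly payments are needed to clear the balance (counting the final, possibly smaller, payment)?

118 payments

Monthly rate r = 14.4%/12 = 1.2% = 0.012.
Recurrence: B ← B·(1+r) − £168.56.
Month 1: interest £127.14; balance after payment £10,553.58.
Month 2: interest £126.64; balance after payment £10,511.66.
Closed form: n = −ln(1 − rB₀/P)/ln(1+r) = −ln(0.24573)/ln(1.012) ≈ 117.661, so the balance reaches zero during payment 118.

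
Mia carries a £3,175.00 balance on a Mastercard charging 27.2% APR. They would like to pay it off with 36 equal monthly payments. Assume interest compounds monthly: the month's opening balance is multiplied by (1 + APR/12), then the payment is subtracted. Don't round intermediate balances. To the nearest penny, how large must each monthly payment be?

Monthly rate r = 27.2%/12 = 2.26667% = 0.0226667.
Level-payment amortization: P = B₀·r / (1 − (1+r)^(−n)) = 3175.00·0.0226667 / (1 − 1.02267^(−36)).
Denominator 1 − (1+r)^(−36) = 0.55375601.
P = 71.9667 / 0.55375601 ≈ 129.96.

£129.96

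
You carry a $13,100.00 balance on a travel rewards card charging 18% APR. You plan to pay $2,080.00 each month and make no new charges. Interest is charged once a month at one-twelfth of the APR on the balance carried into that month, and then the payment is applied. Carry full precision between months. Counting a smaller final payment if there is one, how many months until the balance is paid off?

Monthly rate r = 18%/12 = 1.5% = 0.015.
Recurrence: B ← B·(1+r) − $2,080.00.
Month 1: interest $196.50; balance after payment $11,216.50.
Month 2: interest $168.25; balance after payment $9,304.75.
Closed form: n = −ln(1 − rB₀/P)/ln(1+r) = −ln(0.90553)/ln(1.015) ≈ 6.665, so the balance reaches zero during payment 7.

7 payments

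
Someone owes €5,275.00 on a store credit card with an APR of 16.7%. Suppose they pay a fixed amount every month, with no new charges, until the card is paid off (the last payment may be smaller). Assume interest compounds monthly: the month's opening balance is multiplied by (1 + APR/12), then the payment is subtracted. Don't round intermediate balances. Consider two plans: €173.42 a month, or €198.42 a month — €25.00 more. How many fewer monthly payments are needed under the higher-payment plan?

6 fewer payments

Monthly rate r = 16.7%/12 = 1.39167% = 0.0139167.
At €173.42/mo: n = ⌈−ln(1 − rB₀/P)/ln(1+r)⌉ = 40 payments (last €143.75); total interest = total paid − €5,275.00 = €1,632.13.
At €198.42/mo: 34 payments (last €85.21); total interest €1,358.07.
Payments saved = 40 − 34 = 6.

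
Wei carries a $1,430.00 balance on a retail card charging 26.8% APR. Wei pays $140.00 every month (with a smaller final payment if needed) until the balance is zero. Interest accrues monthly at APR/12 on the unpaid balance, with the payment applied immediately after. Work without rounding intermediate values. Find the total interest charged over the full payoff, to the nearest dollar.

$211

Monthly rate r = 26.8%/12 = 2.23333% = 0.0223333.
Payoff takes n = ⌈−ln(1 − rB₀/P)/ln(1+r)⌉ = ⌈11.723⌉ = 12 payments; the last is $101.48.
Total paid = 11·$140.00 + $101.48 = $1,641.48.
Total interest = total paid − principal = $1,641.48 − $1,430.00 = $211.48.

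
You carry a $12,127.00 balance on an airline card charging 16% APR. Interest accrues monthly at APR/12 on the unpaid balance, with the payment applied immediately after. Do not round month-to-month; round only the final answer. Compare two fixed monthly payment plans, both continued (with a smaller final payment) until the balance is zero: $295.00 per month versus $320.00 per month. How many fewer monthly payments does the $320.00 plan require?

Monthly rate r = 16%/12 = 1.33333% = 0.0133333.
At $295.00/mo: n = ⌈−ln(1 − rB₀/P)/ln(1+r)⌉ = 60 payments (last $286.36); total interest = total paid − $12,127.00 = $5,564.36.
At $320.00/mo: 54 payments (last $43.49); total interest $4,876.49.
Payments saved = 60 − 54 = 6.

6 fewer payments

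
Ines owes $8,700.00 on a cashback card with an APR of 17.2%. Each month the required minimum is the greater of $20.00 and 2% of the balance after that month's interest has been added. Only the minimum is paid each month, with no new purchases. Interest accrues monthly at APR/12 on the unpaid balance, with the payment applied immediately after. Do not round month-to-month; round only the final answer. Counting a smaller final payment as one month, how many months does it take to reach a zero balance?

Monthly rate r = 17.2%/12 = 1.43333% = 0.0143333.
While 2% of the post-interest balance exceeds $20.00, each month B ← (B·(1+r))·(1 − 0.02), i.e. B shrinks by the factor (1+r)·0.98 = 0.99405.
This holds for months 1–365. Entering month 366 the balance is $983.99; 2% of the post-interest balance is now below $20.00, so the flat $20.00 minimum applies from here.
From month 366 a fixed $20.00 at rate r clears $983.99 in 86 more payments. Total: 365 + 86 = 451 months.

451 months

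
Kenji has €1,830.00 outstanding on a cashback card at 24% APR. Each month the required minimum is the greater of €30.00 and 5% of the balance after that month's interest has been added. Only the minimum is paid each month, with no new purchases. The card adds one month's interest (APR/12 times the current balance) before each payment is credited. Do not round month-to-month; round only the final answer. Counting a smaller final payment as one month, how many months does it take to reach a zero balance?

Monthly rate r = 24%/12 = 2% = 0.02.
While 5% of the post-interest balance exceeds €30.00, each month B ← (B·(1+r))·(1 − 0.05), i.e. B shrinks by the factor (1+r)·0.95 = 0.969.
This holds for months 1–37. Entering month 38 the balance is €570.73; 5% of the post-interest balance is now below €30.00, so the flat €30.00 minimum applies from here.
From month 38 a fixed €30.00 at rate r clears €570.73 in 25 more payments. Total: 37 + 25 = 62 months.

62 months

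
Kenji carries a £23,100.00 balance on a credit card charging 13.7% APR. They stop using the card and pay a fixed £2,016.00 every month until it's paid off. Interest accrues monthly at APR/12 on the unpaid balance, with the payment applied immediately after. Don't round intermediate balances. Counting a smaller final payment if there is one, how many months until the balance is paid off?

Monthly rate r = 13.7%/12 = 1.14167% = 0.0114167.
Recurrence: B ← B·(1+r) − £2,016.00.
Month 1: interest £263.72; balance after payment £21,347.72.
Month 2: interest £243.72; balance after payment £19,575.44.
Closed form: n = −ln(1 − rB₀/P)/ln(1+r) = −ln(0.86918)/ln(1.01142) ≈ 12.350, so the balance reaches zero during payment 13.

13 payments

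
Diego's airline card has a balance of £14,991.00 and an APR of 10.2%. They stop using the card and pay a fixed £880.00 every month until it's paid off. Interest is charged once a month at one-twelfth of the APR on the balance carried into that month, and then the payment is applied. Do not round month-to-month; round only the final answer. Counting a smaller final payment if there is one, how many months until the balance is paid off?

Monthly rate r = 10.2%/12 = 0.85% = 0.0085.
Recurrence: B ← B·(1+r) − £880.00.
Month 1: interest £127.42; balance after payment £14,238.42.
Month 2: interest £121.03; balance after payment £13,479.45.
Closed form: n = −ln(1 − rB₀/P)/ln(1+r) = −ln(0.8552)/ln(1.0085) ≈ 18.480, so the balance reaches zero during payment 19.

19 months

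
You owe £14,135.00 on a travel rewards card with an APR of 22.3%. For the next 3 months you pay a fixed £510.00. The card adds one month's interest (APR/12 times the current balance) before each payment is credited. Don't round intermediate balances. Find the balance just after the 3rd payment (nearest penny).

£13,379.15

Monthly rate r = 22.3%/12 = 1.85833% = 0.0185833.
Each month: B ← B·(1+r) − £510.00.
Month 1: interest £262.68; balance after payment £13,887.68.
Month 2: interest £258.08; balance after payment £13,635.75.
Month 3: interest £253.40; balance after payment £13,379.15.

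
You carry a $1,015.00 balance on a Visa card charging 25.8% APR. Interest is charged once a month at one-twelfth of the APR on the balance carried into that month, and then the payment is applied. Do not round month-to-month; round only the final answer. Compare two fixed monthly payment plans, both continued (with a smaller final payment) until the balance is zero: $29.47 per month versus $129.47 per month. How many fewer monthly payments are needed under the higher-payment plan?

Monthly rate r = 25.8%/12 = 2.15% = 0.0215.
At $29.47/mo: n = ⌈−ln(1 − rB₀/P)/ln(1+r)⌉ = 64 payments (last $12.34); total interest = total paid − $1,015.00 = $853.95.
At $129.47/mo: 9 payments (last $88.01); total interest $108.77.
Payments saved = 64 − 9 = 55.

55 fewer payments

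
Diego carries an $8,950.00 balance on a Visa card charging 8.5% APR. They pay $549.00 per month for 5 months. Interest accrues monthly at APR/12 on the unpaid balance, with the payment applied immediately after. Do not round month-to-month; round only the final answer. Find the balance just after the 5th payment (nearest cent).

Monthly rate r = 8.5%/12 = 0.708333% = 0.00708333.
Each month: B ← B·(1+r) − $549.00.
Month 1: interest $63.40; balance after payment $8,464.40.
Month 2: interest $59.96; balance after payment $7,975.35.
Month 3: interest $56.49; balance after payment $7,482.84.
Month 4: interest $53.00; balance after payment $6,986.85.
Month 5: interest $49.49; balance after payment $6,487.34.

$6,487.34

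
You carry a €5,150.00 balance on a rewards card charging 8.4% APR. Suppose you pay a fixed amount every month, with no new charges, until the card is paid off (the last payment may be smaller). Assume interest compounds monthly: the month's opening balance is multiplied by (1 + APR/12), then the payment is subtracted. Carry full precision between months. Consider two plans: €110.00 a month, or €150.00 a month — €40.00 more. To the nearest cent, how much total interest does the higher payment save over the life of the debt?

Monthly rate r = 8.4%/12 = 0.7% = 0.007.
At €110.00/mo: n = ⌈−ln(1 − rB₀/P)/ln(1+r)⌉ = 57 payments (last €101.85); total interest = total paid − €5,150.00 = €1,111.85.
At €150.00/mo: 40 payments (last €60.91); total interest €760.91.
Interest saved = €1,111.85 − €760.91 = €350.94.

€350.94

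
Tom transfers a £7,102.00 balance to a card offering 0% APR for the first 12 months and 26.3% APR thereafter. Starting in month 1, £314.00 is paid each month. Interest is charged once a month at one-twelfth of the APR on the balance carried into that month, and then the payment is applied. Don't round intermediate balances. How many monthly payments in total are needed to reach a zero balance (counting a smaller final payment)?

25 months

Promo months 1–12 at r₀ = 0%/12 = 0; months 13+ at r₁ = 26.3%/12 = 0.0219167.
After month 12 (no interest yet): B = £7,102.00 − 12·£314.00 = £3,334.00.
Then at r₁ with £314.00/mo: n₂ = −ln(1 − r₁·B/P)/ln(1+r₁) ≈ 12.22 → 13 more payments.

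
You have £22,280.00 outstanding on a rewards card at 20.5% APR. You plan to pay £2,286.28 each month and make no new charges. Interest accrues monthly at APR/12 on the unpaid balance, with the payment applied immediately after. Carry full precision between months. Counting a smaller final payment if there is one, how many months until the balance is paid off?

11 months

Monthly rate r = 20.5%/12 = 1.70833% = 0.0170833.
Recurrence: B ← B·(1+r) − £2,286.28.
Month 1: interest £380.62; balance after payment £20,374.34.
Month 2: interest £348.06; balance after payment £18,436.12.
Closed form: n = −ln(1 − rB₀/P)/ln(1+r) = −ln(0.83352)/ln(1.01708) ≈ 10.750, so the balance reaches zero during payment 11.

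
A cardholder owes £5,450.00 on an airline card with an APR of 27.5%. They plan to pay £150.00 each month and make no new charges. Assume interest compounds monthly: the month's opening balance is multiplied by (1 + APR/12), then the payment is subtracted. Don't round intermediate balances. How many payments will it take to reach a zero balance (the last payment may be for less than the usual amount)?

Monthly rate r = 27.5%/12 = 2.29167% = 0.0229167.
Recurrence: B ← B·(1+r) − £150.00.
Month 1: interest £124.90; balance after payment £5,424.90.
Month 2: interest £124.32; balance after payment £5,399.22.
Closed form: n = −ln(1 − rB₀/P)/ln(1+r) = −ln(0.16736)/ln(1.02292) ≈ 78.895, so the balance reaches zero during payment 79.

79 payments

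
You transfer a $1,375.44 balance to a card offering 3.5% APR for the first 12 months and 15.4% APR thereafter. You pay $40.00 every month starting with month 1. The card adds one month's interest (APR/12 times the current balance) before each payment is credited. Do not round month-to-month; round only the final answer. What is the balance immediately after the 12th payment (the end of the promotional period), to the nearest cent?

Promo months 1–12 at r₀ = 3.5%/12 = 0.00291667; months 13+ at r₁ = 15.4%/12 = 0.0128333.
After month 12: iterate B ← B·(1+r₀) − $40.00 for 12 months → $936.58.

$936.58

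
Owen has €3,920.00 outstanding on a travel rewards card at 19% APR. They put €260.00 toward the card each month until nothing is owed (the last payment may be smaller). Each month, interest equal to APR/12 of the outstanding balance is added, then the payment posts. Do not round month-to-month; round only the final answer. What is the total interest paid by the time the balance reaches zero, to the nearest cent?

Monthly rate r = 19%/12 = 1.58333% = 0.0158333.
Payoff takes n = ⌈−ln(1 − rB₀/P)/ln(1+r)⌉ = ⌈17.362⌉ = 18 payments; the last is €94.70.
Total paid = 17·€260.00 + €94.70 = €4,514.70.
Total interest = total paid − principal = €4,514.70 − €3,920.00 = €594.70.

€594.70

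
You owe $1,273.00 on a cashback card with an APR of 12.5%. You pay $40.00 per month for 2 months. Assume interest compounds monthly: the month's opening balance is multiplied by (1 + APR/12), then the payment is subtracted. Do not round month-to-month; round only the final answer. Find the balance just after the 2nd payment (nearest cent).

Monthly rate r = 12.5%/12 = 1.04167% = 0.0104167.
Each month: B ← B·(1+r) − $40.00.
Month 1: interest $13.26; balance after payment $1,246.26.
Month 2: interest $12.98; balance after payment $1,219.24.

$1,219.24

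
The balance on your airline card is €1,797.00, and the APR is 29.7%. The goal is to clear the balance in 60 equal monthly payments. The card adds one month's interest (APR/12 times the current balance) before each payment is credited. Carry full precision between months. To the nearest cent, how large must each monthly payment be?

€57.81

Monthly rate r = 29.7%/12 = 2.475% = 0.02475.
Level-payment amortization: P = B₀·r / (1 − (1+r)^(−n)) = 1797.00·0.02475 / (1 − 1.02475^(−60)).
Denominator 1 − (1+r)^(−60) = 0.769365443.
P = 44.4757 / 0.769365443 ≈ 57.81.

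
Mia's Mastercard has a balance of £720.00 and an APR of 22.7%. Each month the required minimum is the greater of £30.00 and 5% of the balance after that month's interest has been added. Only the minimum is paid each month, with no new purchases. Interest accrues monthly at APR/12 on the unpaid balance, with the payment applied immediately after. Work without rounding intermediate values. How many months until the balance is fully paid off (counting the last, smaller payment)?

Monthly rate r = 22.7%/12 = 1.89167% = 0.0189167.
While 5% of the post-interest balance exceeds £30.00, each month B ← (B·(1+r))·(1 − 0.05), i.e. B shrinks by the factor (1+r)·0.95 = 0.96797.
This holds for months 1–7. Entering month 8 the balance is £573.28; 5% of the post-interest balance is now below £30.00, so the flat £30.00 minimum applies from here.
From month 8 a fixed £30.00 at rate r clears £573.28 in 24 more payments. Total: 7 + 24 = 31 months.

31 months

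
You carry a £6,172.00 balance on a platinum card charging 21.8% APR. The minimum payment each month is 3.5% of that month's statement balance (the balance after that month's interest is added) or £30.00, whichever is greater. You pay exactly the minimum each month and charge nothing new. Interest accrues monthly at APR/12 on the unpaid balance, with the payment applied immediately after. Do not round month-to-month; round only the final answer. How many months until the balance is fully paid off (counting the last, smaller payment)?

Monthly rate r = 21.8%/12 = 1.81667% = 0.0181667.
While 3.5% of the post-interest balance exceeds £30.00, each month B ← (B·(1+r))·(1 − 0.035), i.e. B shrinks by the factor (1+r)·0.965 = 0.98253.
This holds for months 1–114. Entering month 115 the balance is £827.74; 3.5% of the post-interest balance is now below £30.00, so the flat £30.00 minimum applies from here.
From month 115 a fixed £30.00 at rate r clears £827.74 in 39 more payments. Total: 114 + 39 = 153 months.

153 months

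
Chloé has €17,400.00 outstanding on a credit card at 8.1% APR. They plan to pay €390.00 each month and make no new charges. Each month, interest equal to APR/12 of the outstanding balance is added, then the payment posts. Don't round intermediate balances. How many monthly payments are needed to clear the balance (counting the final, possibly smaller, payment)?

Monthly rate r = 8.1%/12 = 0.675% = 0.00675.
Recurrence: B ← B·(1+r) − €390.00.
Month 1: interest €117.45; balance after payment €17,127.45.
Month 2: interest €115.61; balance after payment €16,853.06.
Closed form: n = −ln(1 − rB₀/P)/ln(1+r) = −ln(0.69885)/ln(1.00675) ≈ 53.264, so the balance reaches zero during payment 54.

54 payments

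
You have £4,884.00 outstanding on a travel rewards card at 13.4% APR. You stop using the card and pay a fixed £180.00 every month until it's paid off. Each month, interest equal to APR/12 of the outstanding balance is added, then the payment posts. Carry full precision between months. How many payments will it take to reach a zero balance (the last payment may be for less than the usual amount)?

33 months

Monthly rate r = 13.4%/12 = 1.11667% = 0.0111667.
Recurrence: B ← B·(1+r) − £180.00.
Month 1: interest £54.54; balance after payment £4,758.54.
Month 2: interest £53.14; balance after payment £4,631.68.
Closed form: n = −ln(1 − rB₀/P)/ln(1+r) = −ln(0.69701)/ln(1.01117) ≈ 32.504, so the balance reaches zero during payment 33.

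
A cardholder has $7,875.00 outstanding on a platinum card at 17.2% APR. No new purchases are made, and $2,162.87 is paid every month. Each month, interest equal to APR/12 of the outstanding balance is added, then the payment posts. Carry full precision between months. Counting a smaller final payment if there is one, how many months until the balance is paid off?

Monthly rate r = 17.2%/12 = 1.43333% = 0.0143333.
Recurrence: B ← B·(1+r) − $2,162.87.
Month 1: interest $112.88; balance after payment $5,825.01.
Month 2: interest $83.49; balance after payment $3,745.63.
Month 3: interest $53.69; balance after payment $1,636.44.
Month 4: interest $23.46; balance after payment $0.00.

4 payments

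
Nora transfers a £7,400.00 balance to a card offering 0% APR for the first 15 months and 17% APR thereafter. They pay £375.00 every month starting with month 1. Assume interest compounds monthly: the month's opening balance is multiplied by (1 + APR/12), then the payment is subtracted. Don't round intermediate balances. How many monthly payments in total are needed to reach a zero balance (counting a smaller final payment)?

Promo months 1–15 at r₀ = 0%/12 = 0; months 16+ at r₁ = 17%/12 = 0.0141667.
After month 15 (no interest yet): B = £7,400.00 − 15·£375.00 = £1,775.00.
Then at r₁ with £375.00/mo: n₂ = −ln(1 − r₁·B/P)/ln(1+r₁) ≈ 4.93 → 5 more payments.

20 months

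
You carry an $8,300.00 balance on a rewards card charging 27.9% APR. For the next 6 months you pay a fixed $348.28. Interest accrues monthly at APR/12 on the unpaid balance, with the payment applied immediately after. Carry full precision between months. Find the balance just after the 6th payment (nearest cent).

$7,312.30

Monthly rate r = 27.9%/12 = 2.325% = 0.02325.
Each month: B ← B·(1+r) − $348.28.
Month 1: interest $192.97; balance after payment $8,144.70.
Month 2: interest $189.36; balance after payment $7,985.78.
Month 3: interest $185.67; balance after payment $7,823.17.
Month 4: interest $181.89; balance after payment $7,656.78.
Month 5: interest $178.02; balance after payment $7,486.52.
Month 6: interest $174.06; balance after payment $7,312.30.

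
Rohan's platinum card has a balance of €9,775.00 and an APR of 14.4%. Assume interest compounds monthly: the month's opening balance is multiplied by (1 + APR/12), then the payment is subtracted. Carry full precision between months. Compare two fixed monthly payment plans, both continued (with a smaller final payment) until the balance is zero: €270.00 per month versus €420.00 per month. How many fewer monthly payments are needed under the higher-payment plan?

20 fewer payments

Monthly rate r = 14.4%/12 = 1.2% = 0.012.
At €270.00/mo: n = ⌈−ln(1 − rB₀/P)/ln(1+r)⌉ = 48 payments (last €210.87); total interest = total paid − €9,775.00 = €3,125.87.
At €420.00/mo: 28 payments (last €192.20); total interest €1,757.20.
Payments saved = 48 − 28 = 20.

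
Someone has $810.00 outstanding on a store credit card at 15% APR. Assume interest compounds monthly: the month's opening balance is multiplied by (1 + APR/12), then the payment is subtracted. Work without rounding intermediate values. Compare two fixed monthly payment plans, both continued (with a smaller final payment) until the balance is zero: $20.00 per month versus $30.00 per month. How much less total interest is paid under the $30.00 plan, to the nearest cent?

Monthly rate r = 15%/12 = 1.25% = 0.0125.
At $20.00/mo: n = ⌈−ln(1 − rB₀/P)/ln(1+r)⌉ = 57 payments (last $16.22); total interest = total paid − $810.00 = $326.22.
At $30.00/mo: 34 payments (last $4.35); total interest $184.35.
Interest saved = $326.22 − $184.35 = $141.87.

$141.87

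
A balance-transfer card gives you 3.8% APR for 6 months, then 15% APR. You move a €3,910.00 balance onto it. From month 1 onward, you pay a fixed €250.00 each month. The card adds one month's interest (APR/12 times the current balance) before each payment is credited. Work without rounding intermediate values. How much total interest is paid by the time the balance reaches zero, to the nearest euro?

Promo months 1–6 at r₀ = 3.8%/12 = 0.00316667; months 7+ at r₁ = 15%/12 = 0.0125.
After month 6: iterate B ← B·(1+r₀) − €250.00 for 6 months → €2,472.96.
Then at r₁ with €250.00/mo: n₂ = −ln(1 − r₁·B/P)/ln(1+r₁) ≈ 10.62 → 11 more payments.
Total paid = 16·€250.00 + €156.57 = €4,156.57; interest = €4,156.57 − €3,910.00 = €246.57.

€247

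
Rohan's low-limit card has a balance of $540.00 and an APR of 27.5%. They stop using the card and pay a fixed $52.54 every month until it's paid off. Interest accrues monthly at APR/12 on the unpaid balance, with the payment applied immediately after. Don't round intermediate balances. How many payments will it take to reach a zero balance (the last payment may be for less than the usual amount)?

Monthly rate r = 27.5%/12 = 2.29167% = 0.0229167.
Recurrence: B ← B·(1+r) − $52.54.
Month 1: interest $12.38; balance after payment $499.83.
Month 2: interest $11.45; balance after payment $458.75.
Closed form: n = −ln(1 − rB₀/P)/ln(1+r) = −ln(0.76447)/ln(1.02292) ≈ 11.854, so the balance reaches zero during payment 12.

12 payments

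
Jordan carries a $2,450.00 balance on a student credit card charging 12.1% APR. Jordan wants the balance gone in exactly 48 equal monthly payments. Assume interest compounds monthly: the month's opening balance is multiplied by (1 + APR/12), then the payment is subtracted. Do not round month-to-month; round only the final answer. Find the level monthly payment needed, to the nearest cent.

Monthly rate r = 12.1%/12 = 1.00833% = 0.0100833.
Level-payment amortization: P = B₀·r / (1 − (1+r)^(−n)) = 2450.00·0.0100833 / (1 − 1.01008^(−48)).
Denominator 1 − (1+r)^(−48) = 0.382191113.
P = 24.7042 / 0.382191113 ≈ 64.64.

$64.64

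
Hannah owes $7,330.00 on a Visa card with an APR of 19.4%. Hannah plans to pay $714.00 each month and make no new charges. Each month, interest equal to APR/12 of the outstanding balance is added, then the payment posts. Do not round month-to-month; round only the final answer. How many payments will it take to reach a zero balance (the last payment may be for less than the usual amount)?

Monthly rate r = 19.4%/12 = 1.61667% = 0.0161667.
Recurrence: B ← B·(1+r) − $714.00.
Month 1: interest $118.50; balance after payment $6,734.50.
Month 2: interest $108.87; balance after payment $6,129.38.
Closed form: n = −ln(1 − rB₀/P)/ln(1+r) = −ln(0.83403)/ln(1.01617) ≈ 11.316, so the balance reaches zero during payment 12.

12 months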